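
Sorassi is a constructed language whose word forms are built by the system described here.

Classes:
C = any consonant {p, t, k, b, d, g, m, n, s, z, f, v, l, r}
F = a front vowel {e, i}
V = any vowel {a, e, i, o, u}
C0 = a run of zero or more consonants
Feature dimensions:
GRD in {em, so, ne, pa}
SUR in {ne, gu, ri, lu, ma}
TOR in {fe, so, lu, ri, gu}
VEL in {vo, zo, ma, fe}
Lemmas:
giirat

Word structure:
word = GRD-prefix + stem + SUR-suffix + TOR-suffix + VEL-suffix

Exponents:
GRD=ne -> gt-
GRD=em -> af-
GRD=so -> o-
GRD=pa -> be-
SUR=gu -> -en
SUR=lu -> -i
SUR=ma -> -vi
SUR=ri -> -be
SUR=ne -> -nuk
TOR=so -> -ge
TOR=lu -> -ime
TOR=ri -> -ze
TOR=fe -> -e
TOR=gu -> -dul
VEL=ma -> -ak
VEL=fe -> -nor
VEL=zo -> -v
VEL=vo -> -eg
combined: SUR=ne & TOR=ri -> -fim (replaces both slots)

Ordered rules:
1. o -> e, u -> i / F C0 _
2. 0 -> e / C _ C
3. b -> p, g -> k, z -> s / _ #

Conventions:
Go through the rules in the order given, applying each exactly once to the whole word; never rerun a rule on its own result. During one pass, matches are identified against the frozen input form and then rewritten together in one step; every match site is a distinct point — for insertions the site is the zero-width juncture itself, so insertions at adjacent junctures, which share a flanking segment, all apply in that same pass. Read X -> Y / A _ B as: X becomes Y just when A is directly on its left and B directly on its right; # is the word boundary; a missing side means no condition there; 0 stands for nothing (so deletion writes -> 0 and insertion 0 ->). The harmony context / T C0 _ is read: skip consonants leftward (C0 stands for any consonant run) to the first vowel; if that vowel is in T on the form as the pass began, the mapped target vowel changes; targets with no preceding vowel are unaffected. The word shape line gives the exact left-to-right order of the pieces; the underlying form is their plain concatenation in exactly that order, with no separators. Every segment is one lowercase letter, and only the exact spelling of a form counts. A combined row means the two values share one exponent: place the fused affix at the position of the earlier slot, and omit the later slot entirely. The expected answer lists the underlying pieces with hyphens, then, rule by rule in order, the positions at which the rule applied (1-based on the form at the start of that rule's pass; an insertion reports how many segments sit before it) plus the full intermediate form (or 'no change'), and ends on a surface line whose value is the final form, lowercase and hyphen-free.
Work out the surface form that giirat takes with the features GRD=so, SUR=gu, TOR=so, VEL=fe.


underlying: o-giirat-en-ge-nor
1. o -> e, u -> i / F C0 _: fires at position(s) 13: ogiiratengener
2. 0 -> e / C _ C: inserts after position(s) 9: ogiiratenegener
3. b -> p, g -> k, z -> s / _ #: no change
surface: ogiiratenegener


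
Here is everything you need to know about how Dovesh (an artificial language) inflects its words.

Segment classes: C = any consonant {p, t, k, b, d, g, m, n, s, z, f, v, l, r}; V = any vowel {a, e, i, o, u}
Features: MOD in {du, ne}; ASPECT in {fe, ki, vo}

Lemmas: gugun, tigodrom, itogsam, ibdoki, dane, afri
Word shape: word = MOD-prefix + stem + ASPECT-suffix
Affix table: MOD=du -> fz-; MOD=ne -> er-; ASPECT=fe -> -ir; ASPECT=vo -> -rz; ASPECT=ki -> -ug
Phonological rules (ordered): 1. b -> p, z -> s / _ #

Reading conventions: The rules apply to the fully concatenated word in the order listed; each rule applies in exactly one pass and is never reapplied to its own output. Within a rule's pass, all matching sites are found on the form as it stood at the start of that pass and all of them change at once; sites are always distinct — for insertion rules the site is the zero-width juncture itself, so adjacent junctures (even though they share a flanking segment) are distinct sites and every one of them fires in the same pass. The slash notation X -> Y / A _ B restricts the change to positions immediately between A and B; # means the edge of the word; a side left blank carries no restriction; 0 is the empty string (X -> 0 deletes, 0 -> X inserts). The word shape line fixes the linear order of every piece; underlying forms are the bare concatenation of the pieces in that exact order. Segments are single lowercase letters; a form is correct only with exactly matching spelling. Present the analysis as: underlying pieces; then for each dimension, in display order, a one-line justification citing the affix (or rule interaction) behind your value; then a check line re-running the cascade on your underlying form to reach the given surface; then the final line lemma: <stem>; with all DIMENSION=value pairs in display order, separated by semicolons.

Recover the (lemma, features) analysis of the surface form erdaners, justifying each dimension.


underlying: er-dane-rz
MOD=ne - signalled by the affix er-
ASPECT=vo - signalled by the affix -rz
check: erdanerz -> erdaners
lemma: dane; MOD=ne; ASPECT=vo


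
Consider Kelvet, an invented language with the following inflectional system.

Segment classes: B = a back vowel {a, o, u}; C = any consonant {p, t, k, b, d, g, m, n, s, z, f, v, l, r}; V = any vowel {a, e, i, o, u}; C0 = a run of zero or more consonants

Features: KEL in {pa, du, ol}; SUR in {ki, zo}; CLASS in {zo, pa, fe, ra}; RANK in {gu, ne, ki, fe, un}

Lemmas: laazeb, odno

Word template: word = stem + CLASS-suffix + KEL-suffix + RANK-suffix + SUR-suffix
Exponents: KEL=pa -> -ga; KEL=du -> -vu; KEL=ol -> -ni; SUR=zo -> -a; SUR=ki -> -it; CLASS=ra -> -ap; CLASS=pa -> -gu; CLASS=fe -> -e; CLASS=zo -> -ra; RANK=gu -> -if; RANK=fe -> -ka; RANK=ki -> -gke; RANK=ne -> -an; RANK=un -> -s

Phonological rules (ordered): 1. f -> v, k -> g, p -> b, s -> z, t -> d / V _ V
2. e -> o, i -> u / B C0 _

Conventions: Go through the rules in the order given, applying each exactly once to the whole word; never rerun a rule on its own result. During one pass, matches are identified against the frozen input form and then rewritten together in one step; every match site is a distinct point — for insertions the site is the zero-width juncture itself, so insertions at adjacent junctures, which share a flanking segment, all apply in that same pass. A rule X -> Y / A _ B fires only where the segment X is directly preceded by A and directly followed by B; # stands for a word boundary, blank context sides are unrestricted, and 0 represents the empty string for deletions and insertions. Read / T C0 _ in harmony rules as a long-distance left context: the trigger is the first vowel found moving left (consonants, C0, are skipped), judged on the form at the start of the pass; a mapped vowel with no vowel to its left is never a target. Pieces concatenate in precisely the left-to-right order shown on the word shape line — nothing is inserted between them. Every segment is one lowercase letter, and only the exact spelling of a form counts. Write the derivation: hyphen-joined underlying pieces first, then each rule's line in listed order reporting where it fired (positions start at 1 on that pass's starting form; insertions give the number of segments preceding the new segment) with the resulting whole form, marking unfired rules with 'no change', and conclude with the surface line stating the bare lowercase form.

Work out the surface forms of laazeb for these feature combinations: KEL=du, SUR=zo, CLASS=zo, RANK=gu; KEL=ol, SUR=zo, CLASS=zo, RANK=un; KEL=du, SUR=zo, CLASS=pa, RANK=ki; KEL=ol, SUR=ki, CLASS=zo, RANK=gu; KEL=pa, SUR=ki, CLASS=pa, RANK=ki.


cell KEL=du, SUR=zo, CLASS=zo, RANK=gu:
underlying: laazeb-ra-vu-if-a
1. f -> v, k -> g, p -> b, s -> z, t -> d / V _ V: fires at position(s) 12: laazebravuiva
2. e -> o, i -> u / B C0 _: fires at position(s) 5, 11: laazobravuuva
surface: laazobravuuva

cell KEL=ol, SUR=zo, CLASS=zo, RANK=un:
underlying: laazeb-ra-ni-s-a
1. f -> v, k -> g, p -> b, s -> z, t -> d / V _ V: fires at position(s) 11: laazebraniza
2. e -> o, i -> u / B C0 _: fires at position(s) 5, 10: laazobranuza
surface: laazobranuza

cell KEL=du, SUR=zo, CLASS=pa, RANK=ki:
underlying: laazeb-gu-vu-gke-a
1. f -> v, k -> g, p -> b, s -> z, t -> d / V _ V: no change
2. e -> o, i -> u / B C0 _: fires at position(s) 5, 13: laazobguvugkoa
surface: laazobguvugkoa

cell KEL=ol, SUR=ki, CLASS=zo, RANK=gu:
underlying: laazeb-ra-ni-if-it
1. f -> v, k -> g, p -> b, s -> z, t -> d / V _ V: fires at position(s) 12: laazebraniivit
2. e -> o, i -> u / B C0 _: fires at position(s) 5, 10: laazobranuivit
surface: laazobranuivit

cell KEL=pa, SUR=ki, CLASS=pa, RANK=ki:
underlying: laazeb-gu-ga-gke-it
1. f -> v, k -> g, p -> b, s -> z, t -> d / V _ V: no change
2. e -> o, i -> u / B C0 _: fires at position(s) 5, 13: laazobgugagkoit
surface: laazobgugagkoit


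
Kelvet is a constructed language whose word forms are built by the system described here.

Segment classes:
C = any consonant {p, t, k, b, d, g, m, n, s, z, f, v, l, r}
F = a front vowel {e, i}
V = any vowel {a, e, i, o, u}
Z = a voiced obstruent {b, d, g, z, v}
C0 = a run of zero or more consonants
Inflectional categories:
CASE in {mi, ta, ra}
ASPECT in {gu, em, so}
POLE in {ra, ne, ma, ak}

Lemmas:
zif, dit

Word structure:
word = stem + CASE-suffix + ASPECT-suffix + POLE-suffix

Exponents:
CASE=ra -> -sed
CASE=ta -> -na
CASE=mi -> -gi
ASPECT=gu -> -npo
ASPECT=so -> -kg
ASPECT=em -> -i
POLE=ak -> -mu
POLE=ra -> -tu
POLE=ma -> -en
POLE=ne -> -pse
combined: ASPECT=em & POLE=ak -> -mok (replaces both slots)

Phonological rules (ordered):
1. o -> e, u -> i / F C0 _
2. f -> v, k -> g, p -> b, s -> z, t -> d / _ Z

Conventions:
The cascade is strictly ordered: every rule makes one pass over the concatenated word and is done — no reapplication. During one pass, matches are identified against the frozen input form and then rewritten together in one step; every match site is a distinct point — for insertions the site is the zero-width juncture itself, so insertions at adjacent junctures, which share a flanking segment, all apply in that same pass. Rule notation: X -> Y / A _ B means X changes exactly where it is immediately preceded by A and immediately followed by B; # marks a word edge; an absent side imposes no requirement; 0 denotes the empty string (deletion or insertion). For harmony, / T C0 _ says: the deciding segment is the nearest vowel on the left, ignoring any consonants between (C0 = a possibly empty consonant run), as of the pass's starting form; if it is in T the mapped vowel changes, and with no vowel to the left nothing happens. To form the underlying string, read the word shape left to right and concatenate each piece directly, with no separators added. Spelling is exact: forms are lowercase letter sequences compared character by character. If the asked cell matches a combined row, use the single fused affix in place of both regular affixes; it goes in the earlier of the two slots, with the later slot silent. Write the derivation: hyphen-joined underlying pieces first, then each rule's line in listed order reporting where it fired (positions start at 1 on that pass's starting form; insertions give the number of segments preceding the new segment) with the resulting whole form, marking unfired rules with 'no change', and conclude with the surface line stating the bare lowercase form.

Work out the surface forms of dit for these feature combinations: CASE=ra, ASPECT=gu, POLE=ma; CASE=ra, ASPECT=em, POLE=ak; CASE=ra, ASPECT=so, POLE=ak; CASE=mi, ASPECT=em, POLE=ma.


cell CASE=ra, ASPECT=gu, POLE=ma:
underlying: dit-sed-npo-en
1. o -> e, u -> i / F C0 _: fires at position(s) 9: ditsednpeen
2. f -> v, k -> g, p -> b, s -> z, t -> d / _ Z: no change
surface: ditsednpeen

cell CASE=ra, ASPECT=em, POLE=ak:
underlying: dit-sed-mok
1. o -> e, u -> i / F C0 _: fires at position(s) 8: ditsedmek
2. f -> v, k -> g, p -> b, s -> z, t -> d / _ Z: no change
surface: ditsedmek

cell CASE=ra, ASPECT=so, POLE=ak:
underlying: dit-sed-kg-mu
1. o -> e, u -> i / F C0 _: fires at position(s) 10: ditsedkgmi
2. f -> v, k -> g, p -> b, s -> z, t -> d / _ Z: fires at position(s) 7: ditsedggmi
surface: ditsedggmi

cell CASE=mi, ASPECT=em, POLE=ma:
underlying: dit-gi-i-en
1. o -> e, u -> i / F C0 _: no change
2. f -> v, k -> g, p -> b, s -> z, t -> d / _ Z: fires at position(s) 3: didgiien
surface: didgiien


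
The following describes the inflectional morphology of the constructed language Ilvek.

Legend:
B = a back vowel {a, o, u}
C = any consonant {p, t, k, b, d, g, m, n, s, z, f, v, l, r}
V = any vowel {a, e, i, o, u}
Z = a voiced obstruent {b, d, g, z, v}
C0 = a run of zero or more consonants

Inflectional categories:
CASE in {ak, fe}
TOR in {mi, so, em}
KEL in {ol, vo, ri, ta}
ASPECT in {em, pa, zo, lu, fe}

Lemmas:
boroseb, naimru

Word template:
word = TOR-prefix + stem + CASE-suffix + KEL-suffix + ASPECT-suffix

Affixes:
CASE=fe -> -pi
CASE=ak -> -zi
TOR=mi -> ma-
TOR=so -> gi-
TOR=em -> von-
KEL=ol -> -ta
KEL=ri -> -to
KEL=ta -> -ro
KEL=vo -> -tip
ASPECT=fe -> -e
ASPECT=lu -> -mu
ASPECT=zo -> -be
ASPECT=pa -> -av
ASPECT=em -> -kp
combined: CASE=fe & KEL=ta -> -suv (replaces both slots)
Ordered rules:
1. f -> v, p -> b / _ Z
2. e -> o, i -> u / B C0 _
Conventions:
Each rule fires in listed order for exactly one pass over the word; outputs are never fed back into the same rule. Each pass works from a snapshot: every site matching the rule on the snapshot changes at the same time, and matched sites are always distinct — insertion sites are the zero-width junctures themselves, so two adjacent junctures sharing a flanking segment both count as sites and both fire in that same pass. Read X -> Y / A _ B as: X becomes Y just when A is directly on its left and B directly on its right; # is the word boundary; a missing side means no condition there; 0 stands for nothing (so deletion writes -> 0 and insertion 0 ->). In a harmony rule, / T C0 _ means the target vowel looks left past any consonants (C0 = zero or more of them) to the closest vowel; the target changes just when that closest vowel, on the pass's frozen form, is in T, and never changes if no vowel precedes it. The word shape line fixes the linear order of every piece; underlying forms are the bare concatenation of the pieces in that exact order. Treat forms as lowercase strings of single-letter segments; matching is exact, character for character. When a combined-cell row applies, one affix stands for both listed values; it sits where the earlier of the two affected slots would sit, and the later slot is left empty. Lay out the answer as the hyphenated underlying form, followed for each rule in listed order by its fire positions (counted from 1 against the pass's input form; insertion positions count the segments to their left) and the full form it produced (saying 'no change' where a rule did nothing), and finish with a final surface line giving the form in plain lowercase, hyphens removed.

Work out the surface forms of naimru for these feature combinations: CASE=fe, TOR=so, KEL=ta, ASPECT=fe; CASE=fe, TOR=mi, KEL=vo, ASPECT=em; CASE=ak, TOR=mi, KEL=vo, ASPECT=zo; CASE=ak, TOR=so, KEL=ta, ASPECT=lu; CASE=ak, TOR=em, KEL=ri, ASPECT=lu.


cell CASE=fe, TOR=so, KEL=ta, ASPECT=fe:
underlying: gi-naimru-suv-e
1. f -> v, p -> b / _ Z: no change
2. e -> o, i -> u / B C0 _: fires at position(s) 5, 12: ginaumrusuvo
surface: ginaumrusuvo

cell CASE=fe, TOR=mi, KEL=vo, ASPECT=em:
underlying: ma-naimru-pi-tip-kp
1. f -> v, p -> b / _ Z: no change
2. e -> o, i -> u / B C0 _: fires at position(s) 5, 10: manaumruputipkp
surface: manaumruputipkp

cell CASE=ak, TOR=mi, KEL=vo, ASPECT=zo:
underlying: ma-naimru-zi-tip-be
1. f -> v, p -> b / _ Z: fires at position(s) 13: manaimruzitibbe
2. e -> o, i -> u / B C0 _: fires at position(s) 5, 10: manaumruzutibbe
surface: manaumruzutibbe

cell CASE=ak, TOR=so, KEL=ta, ASPECT=lu:
underlying: gi-naimru-zi-ro-mu
1. f -> v, p -> b / _ Z: no change
2. e -> o, i -> u / B C0 _: fires at position(s) 5, 10: ginaumruzuromu
surface: ginaumruzuromu

cell CASE=ak, TOR=em, KEL=ri, ASPECT=lu:
underlying: von-naimru-zi-to-mu
1. f -> v, p -> b / _ Z: no change
2. e -> o, i -> u / B C0 _: fires at position(s) 6, 11: vonnaumruzutomu
surface: vonnaumruzutomu


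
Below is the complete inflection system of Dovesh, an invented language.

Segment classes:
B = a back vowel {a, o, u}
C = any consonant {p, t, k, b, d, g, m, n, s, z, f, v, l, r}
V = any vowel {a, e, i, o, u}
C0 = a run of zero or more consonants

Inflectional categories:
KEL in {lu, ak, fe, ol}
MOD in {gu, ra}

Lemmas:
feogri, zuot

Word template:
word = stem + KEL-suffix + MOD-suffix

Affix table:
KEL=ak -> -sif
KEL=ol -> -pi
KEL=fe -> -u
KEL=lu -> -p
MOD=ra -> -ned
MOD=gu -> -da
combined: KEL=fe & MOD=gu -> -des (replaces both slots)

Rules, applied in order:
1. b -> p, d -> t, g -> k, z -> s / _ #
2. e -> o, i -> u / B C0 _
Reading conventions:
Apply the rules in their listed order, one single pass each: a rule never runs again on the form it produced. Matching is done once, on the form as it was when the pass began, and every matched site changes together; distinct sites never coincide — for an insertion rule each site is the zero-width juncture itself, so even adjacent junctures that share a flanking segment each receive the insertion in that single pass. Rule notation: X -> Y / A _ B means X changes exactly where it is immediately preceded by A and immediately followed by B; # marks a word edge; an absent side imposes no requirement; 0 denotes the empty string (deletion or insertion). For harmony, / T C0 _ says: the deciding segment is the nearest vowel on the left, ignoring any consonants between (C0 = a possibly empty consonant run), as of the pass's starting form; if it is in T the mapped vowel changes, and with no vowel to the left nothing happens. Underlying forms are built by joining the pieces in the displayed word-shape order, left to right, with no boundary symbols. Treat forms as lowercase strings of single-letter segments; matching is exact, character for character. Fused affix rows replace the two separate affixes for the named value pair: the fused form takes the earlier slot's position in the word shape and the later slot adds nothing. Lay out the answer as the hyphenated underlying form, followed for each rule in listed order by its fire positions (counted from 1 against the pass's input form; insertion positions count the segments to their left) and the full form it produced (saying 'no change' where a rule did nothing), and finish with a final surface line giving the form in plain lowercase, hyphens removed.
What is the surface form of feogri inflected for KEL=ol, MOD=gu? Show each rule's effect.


underlying: feogri-pi-da
1. b -> p, d -> t, g -> k, z -> s / _ #: no change
2. e -> o, i -> u / B C0 _: fires at position(s) 6: feogrupida
surface: feogrupida


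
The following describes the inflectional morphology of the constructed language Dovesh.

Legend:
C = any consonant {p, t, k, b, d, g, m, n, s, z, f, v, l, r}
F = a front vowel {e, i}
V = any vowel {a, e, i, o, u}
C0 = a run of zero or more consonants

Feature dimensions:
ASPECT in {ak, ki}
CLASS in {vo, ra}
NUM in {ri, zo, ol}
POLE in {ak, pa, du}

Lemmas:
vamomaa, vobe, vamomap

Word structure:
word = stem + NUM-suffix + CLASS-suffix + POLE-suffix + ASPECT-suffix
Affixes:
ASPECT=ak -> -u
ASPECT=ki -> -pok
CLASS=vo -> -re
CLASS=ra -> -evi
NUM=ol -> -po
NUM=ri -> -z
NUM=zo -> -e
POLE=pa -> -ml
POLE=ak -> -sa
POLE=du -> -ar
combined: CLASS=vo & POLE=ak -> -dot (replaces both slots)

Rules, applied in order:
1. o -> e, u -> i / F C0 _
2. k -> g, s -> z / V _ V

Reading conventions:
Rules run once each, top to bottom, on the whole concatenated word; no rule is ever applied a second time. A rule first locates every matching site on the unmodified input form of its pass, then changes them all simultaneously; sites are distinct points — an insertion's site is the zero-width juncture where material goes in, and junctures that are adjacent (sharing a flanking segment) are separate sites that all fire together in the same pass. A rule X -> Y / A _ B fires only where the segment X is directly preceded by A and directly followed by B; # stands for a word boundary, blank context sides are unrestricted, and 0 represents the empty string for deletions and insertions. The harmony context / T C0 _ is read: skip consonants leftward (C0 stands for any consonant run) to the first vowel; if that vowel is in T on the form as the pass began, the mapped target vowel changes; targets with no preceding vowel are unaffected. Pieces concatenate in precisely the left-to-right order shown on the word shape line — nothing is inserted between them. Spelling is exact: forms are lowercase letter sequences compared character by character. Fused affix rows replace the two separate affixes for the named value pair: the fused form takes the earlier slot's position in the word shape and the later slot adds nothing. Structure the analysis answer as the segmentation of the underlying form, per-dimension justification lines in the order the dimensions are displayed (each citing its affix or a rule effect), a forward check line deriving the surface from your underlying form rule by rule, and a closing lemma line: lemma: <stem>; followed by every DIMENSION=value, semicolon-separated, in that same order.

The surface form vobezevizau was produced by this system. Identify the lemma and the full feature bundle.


underlying: vobe-z-evi-sa-u
ASPECT=ak - signalled by the affix -u
CLASS=ra - signalled by the affix -evi
NUM=ri - signalled by the affix -z
POLE=ak - signalled by the affix -sa
check: vobezevisau -> vobezevisau -> vobezevizau
lemma: vobe; ASPECT=ak; CLASS=ra; NUM=ri; POLE=ak


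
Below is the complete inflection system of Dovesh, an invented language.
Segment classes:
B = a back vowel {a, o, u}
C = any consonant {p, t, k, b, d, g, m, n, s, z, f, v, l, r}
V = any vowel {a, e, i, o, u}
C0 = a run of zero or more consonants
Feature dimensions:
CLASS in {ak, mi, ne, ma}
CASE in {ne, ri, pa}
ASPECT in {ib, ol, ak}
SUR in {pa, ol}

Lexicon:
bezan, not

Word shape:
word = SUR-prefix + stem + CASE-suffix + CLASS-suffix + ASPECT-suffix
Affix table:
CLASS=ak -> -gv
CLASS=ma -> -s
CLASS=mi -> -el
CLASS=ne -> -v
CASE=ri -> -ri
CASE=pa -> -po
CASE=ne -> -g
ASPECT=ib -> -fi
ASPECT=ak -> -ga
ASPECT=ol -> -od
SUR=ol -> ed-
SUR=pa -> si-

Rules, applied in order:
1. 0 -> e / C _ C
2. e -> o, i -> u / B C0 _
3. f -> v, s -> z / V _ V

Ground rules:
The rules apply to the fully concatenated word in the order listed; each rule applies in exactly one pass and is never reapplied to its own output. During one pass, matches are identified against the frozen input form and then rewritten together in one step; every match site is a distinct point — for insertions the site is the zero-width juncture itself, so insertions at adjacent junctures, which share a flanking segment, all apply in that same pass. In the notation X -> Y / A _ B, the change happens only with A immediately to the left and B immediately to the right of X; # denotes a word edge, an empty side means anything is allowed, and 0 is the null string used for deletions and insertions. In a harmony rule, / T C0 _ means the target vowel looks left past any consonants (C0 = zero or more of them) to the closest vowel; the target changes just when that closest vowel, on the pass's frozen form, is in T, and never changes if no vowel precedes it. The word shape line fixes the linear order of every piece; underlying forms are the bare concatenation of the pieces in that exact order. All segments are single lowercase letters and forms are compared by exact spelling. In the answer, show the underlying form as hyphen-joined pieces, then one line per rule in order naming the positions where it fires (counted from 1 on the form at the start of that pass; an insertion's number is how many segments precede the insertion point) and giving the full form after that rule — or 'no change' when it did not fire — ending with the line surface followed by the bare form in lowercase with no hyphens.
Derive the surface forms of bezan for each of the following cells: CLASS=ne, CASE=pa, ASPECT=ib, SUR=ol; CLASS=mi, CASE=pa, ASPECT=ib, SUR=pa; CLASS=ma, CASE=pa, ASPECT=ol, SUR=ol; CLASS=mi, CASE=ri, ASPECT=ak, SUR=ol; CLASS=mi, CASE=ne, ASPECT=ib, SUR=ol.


cell CLASS=ne, CASE=pa, ASPECT=ib, SUR=ol:
underlying: ed-bezan-po-v-fi
1. 0 -> e / C _ C: inserts after position(s) 2, 7, 10: edebezanepovefi
2. e -> o, i -> u / B C0 _: fires at position(s) 9, 13: edebezanopovofi
3. f -> v, s -> z / V _ V: fires at position(s) 14: edebezanopovovi
surface: edebezanopovovi

cell CLASS=mi, CASE=pa, ASPECT=ib, SUR=pa:
underlying: si-bezan-po-el-fi
1. 0 -> e / C _ C: inserts after position(s) 7, 11: sibezanepoelefi
2. e -> o, i -> u / B C0 _: fires at position(s) 8, 11: sibezanopoolefi
3. f -> v, s -> z / V _ V: fires at position(s) 14: sibezanopoolevi
surface: sibezanopoolevi

cell CLASS=ma, CASE=pa, ASPECT=ol, SUR=ol:
underlying: ed-bezan-po-s-od
1. 0 -> e / C _ C: inserts after position(s) 2, 7: edebezaneposod
2. e -> o, i -> u / B C0 _: fires at position(s) 9: edebezanoposod
3. f -> v, s -> z / V _ V: fires at position(s) 12: edebezanopozod
surface: edebezanopozod

cell CLASS=mi, CASE=ri, ASPECT=ak, SUR=ol:
underlying: ed-bezan-ri-el-ga
1. 0 -> e / C _ C: inserts after position(s) 2, 7, 11: edebezanerielega
2. e -> o, i -> u / B C0 _: fires at position(s) 9: edebezanorielega
3. f -> v, s -> z / V _ V: no change
surface: edebezanorielega

cell CLASS=mi, CASE=ne, ASPECT=ib, SUR=ol:
underlying: ed-bezan-g-el-fi
1. 0 -> e / C _ C: inserts after position(s) 2, 7, 10: edebezanegelefi
2. e -> o, i -> u / B C0 _: fires at position(s) 9: edebezanogelefi
3. f -> v, s -> z / V _ V: fires at position(s) 14: edebezanogelevi
surface: edebezanogelevi


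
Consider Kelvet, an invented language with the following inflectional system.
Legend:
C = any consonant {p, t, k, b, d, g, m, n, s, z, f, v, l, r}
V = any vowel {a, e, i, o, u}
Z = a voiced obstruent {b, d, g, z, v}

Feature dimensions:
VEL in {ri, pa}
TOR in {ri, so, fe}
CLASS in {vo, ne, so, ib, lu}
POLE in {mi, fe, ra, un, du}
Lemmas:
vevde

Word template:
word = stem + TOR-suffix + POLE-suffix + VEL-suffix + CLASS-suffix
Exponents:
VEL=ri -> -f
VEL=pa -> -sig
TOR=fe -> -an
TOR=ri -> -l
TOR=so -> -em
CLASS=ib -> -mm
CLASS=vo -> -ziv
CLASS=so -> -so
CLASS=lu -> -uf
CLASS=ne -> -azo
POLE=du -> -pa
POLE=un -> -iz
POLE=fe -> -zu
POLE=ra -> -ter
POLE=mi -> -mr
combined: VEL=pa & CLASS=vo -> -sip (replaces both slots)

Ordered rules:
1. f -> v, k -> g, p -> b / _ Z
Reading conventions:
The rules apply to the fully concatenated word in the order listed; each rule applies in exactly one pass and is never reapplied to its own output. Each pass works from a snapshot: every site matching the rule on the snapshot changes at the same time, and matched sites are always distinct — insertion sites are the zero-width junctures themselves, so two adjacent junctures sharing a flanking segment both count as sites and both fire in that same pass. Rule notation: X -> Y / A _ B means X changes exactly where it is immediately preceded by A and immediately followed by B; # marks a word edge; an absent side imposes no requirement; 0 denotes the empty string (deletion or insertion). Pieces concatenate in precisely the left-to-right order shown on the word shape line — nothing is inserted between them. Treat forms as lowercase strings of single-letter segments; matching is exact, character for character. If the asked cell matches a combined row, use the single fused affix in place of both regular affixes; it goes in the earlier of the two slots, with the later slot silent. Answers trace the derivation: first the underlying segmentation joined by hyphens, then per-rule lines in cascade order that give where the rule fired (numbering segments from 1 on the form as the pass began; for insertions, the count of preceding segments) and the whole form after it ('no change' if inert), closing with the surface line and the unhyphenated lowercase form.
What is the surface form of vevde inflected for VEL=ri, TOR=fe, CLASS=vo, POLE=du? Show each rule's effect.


underlying: vevde-an-pa-f-ziv
1. f -> v, k -> g, p -> b / _ Z: fires at position(s) 10: vevdeanpavziv
surface: vevdeanpavziv


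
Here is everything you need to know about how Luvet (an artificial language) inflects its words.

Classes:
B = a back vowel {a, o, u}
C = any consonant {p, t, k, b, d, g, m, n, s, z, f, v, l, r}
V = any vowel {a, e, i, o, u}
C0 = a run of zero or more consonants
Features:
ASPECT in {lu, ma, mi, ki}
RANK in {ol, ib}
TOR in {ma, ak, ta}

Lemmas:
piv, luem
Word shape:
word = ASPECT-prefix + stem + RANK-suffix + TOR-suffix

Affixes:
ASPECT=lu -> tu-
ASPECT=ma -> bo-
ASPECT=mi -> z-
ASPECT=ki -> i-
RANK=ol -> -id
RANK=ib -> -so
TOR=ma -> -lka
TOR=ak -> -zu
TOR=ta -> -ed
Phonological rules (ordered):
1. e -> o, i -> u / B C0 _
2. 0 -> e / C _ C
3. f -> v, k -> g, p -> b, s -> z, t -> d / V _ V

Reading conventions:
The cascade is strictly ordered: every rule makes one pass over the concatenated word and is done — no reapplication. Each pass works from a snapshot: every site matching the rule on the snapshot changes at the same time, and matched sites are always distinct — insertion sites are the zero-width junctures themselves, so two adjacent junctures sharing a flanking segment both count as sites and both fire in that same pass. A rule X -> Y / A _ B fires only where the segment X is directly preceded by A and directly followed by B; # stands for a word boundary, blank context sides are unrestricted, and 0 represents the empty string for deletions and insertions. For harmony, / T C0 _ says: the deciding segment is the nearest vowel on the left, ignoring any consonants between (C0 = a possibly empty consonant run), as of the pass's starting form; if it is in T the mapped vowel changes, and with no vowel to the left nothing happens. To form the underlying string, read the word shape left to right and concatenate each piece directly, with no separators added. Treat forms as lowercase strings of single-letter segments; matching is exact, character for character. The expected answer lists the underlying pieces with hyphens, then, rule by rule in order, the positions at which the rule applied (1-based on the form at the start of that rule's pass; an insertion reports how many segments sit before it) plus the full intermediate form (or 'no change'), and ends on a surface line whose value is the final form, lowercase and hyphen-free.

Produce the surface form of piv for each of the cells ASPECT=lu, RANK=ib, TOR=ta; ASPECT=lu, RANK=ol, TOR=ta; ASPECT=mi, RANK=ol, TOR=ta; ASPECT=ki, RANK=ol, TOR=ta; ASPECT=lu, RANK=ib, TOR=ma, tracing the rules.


cell ASPECT=lu, RANK=ib, TOR=ta:
underlying: tu-piv-so-ed
1. e -> o, i -> u / B C0 _: fires at position(s) 4, 8: tupuvsood
2. 0 -> e / C _ C: inserts after position(s) 5: tupuvesood
3. f -> v, k -> g, p -> b, s -> z, t -> d / V _ V: fires at position(s) 3, 7: tubuvezood
surface: tubuvezood

cell ASPECT=lu, RANK=ol, TOR=ta:
underlying: tu-piv-id-ed
1. e -> o, i -> u / B C0 _: fires at position(s) 4: tupuvided
2. 0 -> e / C _ C: no change
3. f -> v, k -> g, p -> b, s -> z, t -> d / V _ V: fires at position(s) 3: tubuvided
surface: tubuvided

cell ASPECT=mi, RANK=ol, TOR=ta:
underlying: z-piv-id-ed
1. e -> o, i -> u / B C0 _: no change
2. 0 -> e / C _ C: inserts after position(s) 1: zepivided
3. f -> v, k -> g, p -> b, s -> z, t -> d / V _ V: fires at position(s) 3: zebivided
surface: zebivided

cell ASPECT=ki, RANK=ol, TOR=ta:
underlying: i-piv-id-ed
1. e -> o, i -> u / B C0 _: no change
2. 0 -> e / C _ C: no change
3. f -> v, k -> g, p -> b, s -> z, t -> d / V _ V: fires at position(s) 2: ibivided
surface: ibivided

cell ASPECT=lu, RANK=ib, TOR=ma:
underlying: tu-piv-so-lka
1. e -> o, i -> u / B C0 _: fires at position(s) 4: tupuvsolka
2. 0 -> e / C _ C: inserts after position(s) 5, 8: tupuvesoleka
3. f -> v, k -> g, p -> b, s -> z, t -> d / V _ V: fires at position(s) 3, 7, 11: tubuvezolega
surface: tubuvezolega


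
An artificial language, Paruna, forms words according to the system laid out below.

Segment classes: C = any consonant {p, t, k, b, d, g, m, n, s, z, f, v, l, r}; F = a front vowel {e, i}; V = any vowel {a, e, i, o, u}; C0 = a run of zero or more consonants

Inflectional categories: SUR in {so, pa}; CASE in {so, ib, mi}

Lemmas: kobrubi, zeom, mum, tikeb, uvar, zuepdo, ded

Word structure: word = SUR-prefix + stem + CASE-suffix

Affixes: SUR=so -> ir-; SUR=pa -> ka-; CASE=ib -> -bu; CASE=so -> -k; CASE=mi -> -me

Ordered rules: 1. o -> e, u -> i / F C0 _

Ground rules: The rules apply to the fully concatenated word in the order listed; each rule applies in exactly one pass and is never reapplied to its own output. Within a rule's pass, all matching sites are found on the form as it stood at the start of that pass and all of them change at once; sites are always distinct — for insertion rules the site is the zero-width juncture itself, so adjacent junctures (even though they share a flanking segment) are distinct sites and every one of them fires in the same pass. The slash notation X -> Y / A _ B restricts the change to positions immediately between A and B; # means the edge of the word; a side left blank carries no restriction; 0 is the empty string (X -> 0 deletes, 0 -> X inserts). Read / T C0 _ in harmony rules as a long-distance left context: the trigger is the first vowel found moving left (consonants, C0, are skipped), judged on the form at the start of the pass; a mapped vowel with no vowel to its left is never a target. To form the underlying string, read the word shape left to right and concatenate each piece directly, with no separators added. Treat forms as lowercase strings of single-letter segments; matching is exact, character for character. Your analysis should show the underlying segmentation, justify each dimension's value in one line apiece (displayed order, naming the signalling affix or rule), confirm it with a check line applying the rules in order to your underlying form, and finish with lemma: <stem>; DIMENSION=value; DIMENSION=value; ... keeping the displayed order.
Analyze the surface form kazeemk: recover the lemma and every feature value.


underlying: ka-zeom-k
SUR=pa - signalled by the affix ka-
CASE=so - signalled by the affix -k
check: kazeomk -> kazeemk
lemma: zeom; SUR=pa; CASE=so


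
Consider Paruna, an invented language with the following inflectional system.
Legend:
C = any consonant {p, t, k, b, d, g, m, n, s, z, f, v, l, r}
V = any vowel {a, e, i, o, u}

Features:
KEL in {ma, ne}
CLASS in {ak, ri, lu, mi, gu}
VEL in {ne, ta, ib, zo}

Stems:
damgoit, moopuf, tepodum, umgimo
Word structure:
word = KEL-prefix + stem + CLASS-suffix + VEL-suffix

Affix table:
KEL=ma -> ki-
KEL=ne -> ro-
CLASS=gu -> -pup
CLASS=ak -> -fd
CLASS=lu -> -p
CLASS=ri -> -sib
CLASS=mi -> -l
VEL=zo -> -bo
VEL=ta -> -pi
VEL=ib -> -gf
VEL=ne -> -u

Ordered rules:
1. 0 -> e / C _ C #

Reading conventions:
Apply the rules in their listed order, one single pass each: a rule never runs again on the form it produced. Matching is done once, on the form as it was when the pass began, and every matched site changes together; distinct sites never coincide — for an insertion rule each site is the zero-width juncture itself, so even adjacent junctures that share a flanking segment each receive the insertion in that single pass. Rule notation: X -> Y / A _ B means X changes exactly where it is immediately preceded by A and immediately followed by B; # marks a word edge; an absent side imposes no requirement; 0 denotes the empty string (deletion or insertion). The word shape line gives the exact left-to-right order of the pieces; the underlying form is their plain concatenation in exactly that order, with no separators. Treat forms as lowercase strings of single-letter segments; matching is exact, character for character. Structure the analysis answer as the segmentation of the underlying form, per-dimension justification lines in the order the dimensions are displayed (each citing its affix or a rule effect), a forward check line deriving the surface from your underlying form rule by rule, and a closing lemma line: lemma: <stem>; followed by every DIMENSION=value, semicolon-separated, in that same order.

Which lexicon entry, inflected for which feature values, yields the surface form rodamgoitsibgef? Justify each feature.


underlying: ro-damgoit-sib-gf
KEL=ne - signalled by the affix ro-
CLASS=ri - signalled by the affix -sib
VEL=ib - signalled by the affix -gf
check: rodamgoitsibgf -> rodamgoitsibgef
lemma: damgoit; KEL=ne; CLASS=ri; VEL=ib


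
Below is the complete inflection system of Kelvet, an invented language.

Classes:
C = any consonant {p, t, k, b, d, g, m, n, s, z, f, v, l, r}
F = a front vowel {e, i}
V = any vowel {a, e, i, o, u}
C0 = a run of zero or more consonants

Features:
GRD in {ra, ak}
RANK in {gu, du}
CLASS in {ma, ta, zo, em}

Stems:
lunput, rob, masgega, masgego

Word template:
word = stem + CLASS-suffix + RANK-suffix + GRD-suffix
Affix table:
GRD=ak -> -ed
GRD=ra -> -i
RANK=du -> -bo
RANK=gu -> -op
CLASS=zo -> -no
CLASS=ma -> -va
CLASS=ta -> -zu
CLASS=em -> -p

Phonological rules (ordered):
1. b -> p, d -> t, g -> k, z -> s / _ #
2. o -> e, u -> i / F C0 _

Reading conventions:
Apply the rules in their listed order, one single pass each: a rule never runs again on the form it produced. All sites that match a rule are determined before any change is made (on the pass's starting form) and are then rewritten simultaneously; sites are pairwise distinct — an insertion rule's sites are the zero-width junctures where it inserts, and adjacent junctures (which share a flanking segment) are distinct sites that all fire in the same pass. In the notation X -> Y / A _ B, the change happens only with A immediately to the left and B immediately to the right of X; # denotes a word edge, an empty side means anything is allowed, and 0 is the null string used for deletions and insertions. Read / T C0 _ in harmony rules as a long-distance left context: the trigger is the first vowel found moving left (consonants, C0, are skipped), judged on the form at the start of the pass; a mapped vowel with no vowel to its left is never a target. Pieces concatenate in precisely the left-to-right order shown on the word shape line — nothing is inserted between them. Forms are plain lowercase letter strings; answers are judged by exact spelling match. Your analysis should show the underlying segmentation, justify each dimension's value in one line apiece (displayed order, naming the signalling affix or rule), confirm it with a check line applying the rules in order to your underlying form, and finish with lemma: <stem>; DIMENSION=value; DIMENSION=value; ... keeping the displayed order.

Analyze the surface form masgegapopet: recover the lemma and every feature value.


underlying: masgega-p-op-ed
GRD=ak - signalled by the affix -ed
RANK=gu - signalled by the affix -op
CLASS=em - signalled by the affix -p
check: masgegapoped -> masgegapopet -> masgegapopet
lemma: masgega; GRD=ak; RANK=gu; CLASS=em


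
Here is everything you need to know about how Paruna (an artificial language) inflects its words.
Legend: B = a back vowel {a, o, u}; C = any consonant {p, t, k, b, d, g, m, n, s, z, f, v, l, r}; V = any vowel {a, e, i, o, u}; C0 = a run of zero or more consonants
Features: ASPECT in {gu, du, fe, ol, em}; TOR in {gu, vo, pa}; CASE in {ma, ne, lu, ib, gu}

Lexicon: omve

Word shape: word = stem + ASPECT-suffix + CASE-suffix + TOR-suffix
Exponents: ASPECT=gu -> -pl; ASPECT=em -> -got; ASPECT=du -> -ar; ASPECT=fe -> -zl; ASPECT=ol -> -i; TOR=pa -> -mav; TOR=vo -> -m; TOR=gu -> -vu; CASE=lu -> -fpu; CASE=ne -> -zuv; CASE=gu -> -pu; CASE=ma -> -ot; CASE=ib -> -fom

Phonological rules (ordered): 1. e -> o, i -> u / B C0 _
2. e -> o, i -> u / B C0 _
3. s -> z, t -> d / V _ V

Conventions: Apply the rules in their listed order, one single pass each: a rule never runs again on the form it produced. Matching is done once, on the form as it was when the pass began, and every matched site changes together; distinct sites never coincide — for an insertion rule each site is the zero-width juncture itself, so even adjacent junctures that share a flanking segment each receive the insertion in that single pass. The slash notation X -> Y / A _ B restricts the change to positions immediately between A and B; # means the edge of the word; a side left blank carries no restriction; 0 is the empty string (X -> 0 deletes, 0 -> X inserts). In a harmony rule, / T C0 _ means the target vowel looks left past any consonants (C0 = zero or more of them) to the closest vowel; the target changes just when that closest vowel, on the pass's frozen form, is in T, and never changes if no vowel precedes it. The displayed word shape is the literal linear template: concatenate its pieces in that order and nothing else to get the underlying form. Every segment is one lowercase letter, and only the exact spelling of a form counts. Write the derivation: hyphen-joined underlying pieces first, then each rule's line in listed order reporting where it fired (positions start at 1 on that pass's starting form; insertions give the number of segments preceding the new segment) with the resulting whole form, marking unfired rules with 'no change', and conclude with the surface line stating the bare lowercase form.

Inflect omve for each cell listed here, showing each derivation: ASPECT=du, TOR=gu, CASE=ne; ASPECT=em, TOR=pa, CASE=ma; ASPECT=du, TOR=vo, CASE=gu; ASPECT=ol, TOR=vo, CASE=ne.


cell ASPECT=du, TOR=gu, CASE=ne:
underlying: omve-ar-zuv-vu
1. e -> o, i -> u / B C0 _: fires at position(s) 4: omvoarzuvvu
2. e -> o, i -> u / B C0 _: no change
3. s -> z, t -> d / V _ V: no change
surface: omvoarzuvvu

cell ASPECT=em, TOR=pa, CASE=ma:
underlying: omve-got-ot-mav
1. e -> o, i -> u / B C0 _: fires at position(s) 4: omvogototmav
2. e -> o, i -> u / B C0 _: no change
3. s -> z, t -> d / V _ V: fires at position(s) 7: omvogodotmav
surface: omvogodotmav

cell ASPECT=du, TOR=vo, CASE=gu:
underlying: omve-ar-pu-m
1. e -> o, i -> u / B C0 _: fires at position(s) 4: omvoarpum
2. e -> o, i -> u / B C0 _: no change
3. s -> z, t -> d / V _ V: no change
surface: omvoarpum

cell ASPECT=ol, TOR=vo, CASE=ne:
underlying: omve-i-zuv-m
1. e -> o, i -> u / B C0 _: fires at position(s) 4: omvoizuvm
2. e -> o, i -> u / B C0 _: fires at position(s) 5: omvouzuvm
3. s -> z, t -> d / V _ V: no change
surface: omvouzuvm
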